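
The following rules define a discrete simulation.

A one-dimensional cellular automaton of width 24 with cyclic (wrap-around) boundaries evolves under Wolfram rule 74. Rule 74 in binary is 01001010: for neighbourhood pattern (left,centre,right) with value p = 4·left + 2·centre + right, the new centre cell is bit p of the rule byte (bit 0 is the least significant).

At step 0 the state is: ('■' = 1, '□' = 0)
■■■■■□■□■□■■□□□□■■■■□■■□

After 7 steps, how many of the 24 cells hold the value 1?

k=0  ■■■■■□■□■□■■□□□□■■■■□■■□
k=1  ■□□□■□□□□□■■□□□■■□□■□■■□
k=2  □□□■□□□□□■■■□□■■■□■□□■■□
k=3  □□■□□□□□■■□■□■■□■□□□■■■□
k=4  □■□□□□□■■■□□□■■□□□□■■□■□
k=5  ■□□□□□■■□■□□■■■□□□■■■□□□
k=6  □□□□□■■■□□□■■□■□□■■□■□□■
k=7  □□□□■■□■□□■■■□□□■■■□□□■□

10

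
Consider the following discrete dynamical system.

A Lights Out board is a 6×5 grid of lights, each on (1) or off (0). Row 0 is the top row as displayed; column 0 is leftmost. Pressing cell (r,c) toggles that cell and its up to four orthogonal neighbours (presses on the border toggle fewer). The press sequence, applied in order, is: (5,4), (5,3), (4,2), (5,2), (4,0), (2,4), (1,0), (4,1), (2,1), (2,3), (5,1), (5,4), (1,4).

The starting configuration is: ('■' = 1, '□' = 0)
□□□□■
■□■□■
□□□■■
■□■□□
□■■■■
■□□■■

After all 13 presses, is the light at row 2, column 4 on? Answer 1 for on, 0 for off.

0

step 0: □□□□■
■□■□■
□□□■■
■□■□□
□■■■■
■□□■■
step 1: □□□□■
■□■□■
□□□■■
■□■□□
□■■■□
■□□□□
step 2: □□□□■
■□■□■
□□□■■
■□■□□
□■■□□
■□■■■
step 3: □□□□■
■□■□■
□□□■■
■□□□□
□□□■□
■□□■■
step 4: □□□□■
■□■□■
□□□■■
■□□□□
□□■■□
■■■□■
step 5: □□□□■
■□■□■
□□□■■
□□□□□
■■■■□
□■■□■
step 6: □□□□■
■□■□□
□□□□□
□□□□■
■■■■□
□■■□■
step 7: ■□□□■
□■■□□
■□□□□
□□□□■
■■■■□
□■■□■
step 8: ■□□□■
□■■□□
■□□□□
□■□□■
□□□■□
□□■□■
step 9: ■□□□■
□□■□□
□■■□□
□□□□■
□□□■□
□□■□■
step 10: ■□□□■
□□■■□
□■□■■
□□□■■
□□□■□
□□■□■
step 11: ■□□□■
□□■■□
□■□■■
□□□■■
□■□■□
■■□□■
step 12: ■□□□■
□□■■□
□■□■■
□□□■■
□■□■■
■■□■□
step 13: ■□□□□
□□■□■
□■□■□
□□□■■
□■□■■
■■□■□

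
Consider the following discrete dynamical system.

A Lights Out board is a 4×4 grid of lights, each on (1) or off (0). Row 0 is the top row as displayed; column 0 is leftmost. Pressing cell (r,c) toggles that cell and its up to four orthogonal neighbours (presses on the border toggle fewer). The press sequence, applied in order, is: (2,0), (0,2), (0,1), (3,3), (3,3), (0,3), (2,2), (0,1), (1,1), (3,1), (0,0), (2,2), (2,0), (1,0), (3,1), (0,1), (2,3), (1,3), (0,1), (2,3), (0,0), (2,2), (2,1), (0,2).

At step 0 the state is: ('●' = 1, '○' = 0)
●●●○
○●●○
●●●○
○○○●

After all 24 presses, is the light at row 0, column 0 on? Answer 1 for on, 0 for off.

k=0  ●●●○
○●●○
●●●○
○○○●
k=1  ●●●○
●●●○
○○●○
●○○●
k=2  ●○○●
●●○○
○○●○
●○○●
k=3  ○●●●
●○○○
○○●○
●○○●
k=4  ○●●●
●○○○
○○●●
●○●○
k=5  ○●●●
●○○○
○○●○
●○○●
k=6  ○●○○
●○○●
○○●○
●○○●
k=7  ○●○○
●○●●
○●○●
●○●●
k=8  ●○●○
●●●●
○●○●
●○●●
k=9  ●●●○
○○○●
○○○●
●○●●
k=10  ●●●○
○○○●
○●○●
○●○●
k=11  ○○●○
●○○●
○●○●
○●○●
k=12  ○○●○
●○●●
○○●○
○●●●
k=13  ○○●○
○○●●
●●●○
●●●●
k=14  ●○●○
●●●●
○●●○
●●●●
k=15  ●○●○
●●●●
○○●○
○○○●
k=16  ○●○○
●○●●
○○●○
○○○●
k=17  ○●○○
●○●○
○○○●
○○○○
k=18  ○●○●
●○○●
○○○○
○○○○
k=19  ●○●●
●●○●
○○○○
○○○○
k=20  ●○●●
●●○○
○○●●
○○○●
k=21  ○●●●
○●○○
○○●●
○○○●
k=22  ○●●●
○●●○
○●○○
○○●●
k=23  ○●●●
○○●○
●○●○
○●●●
k=24  ○○○○
○○○○
●○●○
○●●●

0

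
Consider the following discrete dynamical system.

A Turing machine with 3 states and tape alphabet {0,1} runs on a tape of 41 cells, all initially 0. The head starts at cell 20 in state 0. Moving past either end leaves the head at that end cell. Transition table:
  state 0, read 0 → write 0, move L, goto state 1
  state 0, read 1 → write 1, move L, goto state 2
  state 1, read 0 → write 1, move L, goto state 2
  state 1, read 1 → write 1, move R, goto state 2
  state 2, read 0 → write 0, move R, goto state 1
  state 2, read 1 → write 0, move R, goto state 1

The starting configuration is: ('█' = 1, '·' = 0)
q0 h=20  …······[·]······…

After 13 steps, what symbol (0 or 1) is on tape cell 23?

[0] q0 h=20  …······[·]······…
[1] q1 h=19  …······[·]······…
[2] q2 h=18  …······[·]█·····…
[3] q1 h=19  …······[█]······…
[4] q2 h=20  …·····█[·]······…
[5] q1 h=21  …····█·[·]······…
[6] q2 h=20  …·····█[·]█·····…
[7] q1 h=21  …····█·[█]······…
[8] q2 h=22  …···█·█[·]······…
[9] q1 h=23  …··█·█·[·]······…
[10] q2 h=22  …···█·█[·]█·····…
[11] q1 h=23  …··█·█·[█]······…
[12] q2 h=24  …·█·█·█[·]······…
[13] q1 h=25  …█·█·█·[·]······…

1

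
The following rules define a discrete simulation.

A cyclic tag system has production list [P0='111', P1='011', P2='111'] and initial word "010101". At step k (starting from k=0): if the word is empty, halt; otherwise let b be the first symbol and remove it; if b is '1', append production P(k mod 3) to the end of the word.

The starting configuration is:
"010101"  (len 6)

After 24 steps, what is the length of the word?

step 0: "010101"  (len 6)
step 1: "10101"  (len 5)
step 2: "0101011"  (len 7)
step 3: "101011"  (len 6)
step 4: "01011111"  (len 8)
step 5: "1011111"  (len 7)
step 6: "011111111"  (len 9)
step 7: "11111111"  (len 8)
step 8: "1111111011"  (len 10)
step 9: "111111011111"  (len 12)
step 10: "11111011111111"  (len 14)
step 11: "1111011111111011"  (len 16)
step 12: "111011111111011111"  (len 18)
step 13: "11011111111011111111"  (len 20)
step 14: "1011111111011111111011"  (len 22)
step 15: "011111111011111111011111"  (len 24)
step 16: "11111111011111111011111"  (len 23)
step 17: "1111111011111111011111011"  (len 25)
step 18: "111111011111111011111011111"  (len 27)
step 19: "11111011111111011111011111111"  (len 29)
step 20: "1111011111111011111011111111011"  (len 31)
step 21: "111011111111011111011111111011111"  (len 33)
step 22: "11011111111011111011111111011111111"  (len 35)
step 23: "1011111111011111011111111011111111011"  (len 37)
step 24: "011111111011111011111111011111111011111"  (len 39)

39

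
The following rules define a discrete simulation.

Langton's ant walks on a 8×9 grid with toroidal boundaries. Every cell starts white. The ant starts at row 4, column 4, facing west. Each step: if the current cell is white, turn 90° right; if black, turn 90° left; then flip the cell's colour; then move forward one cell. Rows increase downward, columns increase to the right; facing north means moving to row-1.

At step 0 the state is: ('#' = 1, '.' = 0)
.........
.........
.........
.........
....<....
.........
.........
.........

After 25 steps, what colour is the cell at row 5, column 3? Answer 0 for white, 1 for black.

t=0: .........
.........
.........
.........
....<....
.........
.........
.........
t=1: .........
.........
.........
....^....
....#....
.........
.........
.........
t=2: .........
.........
.........
....#>...
....#....
.........
.........
.........
t=3: .........
.........
.........
....##...
....#v...
.........
.........
.........
t=4: .........
.........
.........
....##...
....<#...
.........
.........
.........
t=5: .........
.........
.........
....##...
.....#...
....v....
.........
.........
t=6: .........
.........
.........
....##...
.....#...
...<#....
.........
.........
t=7: .........
.........
.........
....##...
...^.#...
...##....
.........
.........
t=8: .........
.........
.........
....##...
...#>#...
...##....
.........
.........
t=9: .........
.........
.........
....##...
...###...
...#v....
.........
.........
t=10: .........
.........
.........
....##...
...###...
...#.>...
.........
.........
t=11: .........
.........
.........
....##...
...###...
...#.#...
.....v...
.........
t=12: .........
.........
.........
....##...
...###...
...#.#...
....<#...
.........
t=13: .........
.........
.........
....##...
...###...
...#^#...
....##...
.........
t=14: .........
.........
.........
....##...
...###...
...##>...
....##...
.........
t=15: .........
.........
.........
....##...
...##^...
...##....
....##...
.........
t=16: .........
.........
.........
....##...
...#<....
...##....
....##...
.........
t=17: .........
.........
.........
....##...
...#.....
...#v....
....##...
.........
t=18: .........
.........
.........
....##...
...#.....
...#.>...
....##...
.........
t=19: .........
.........
.........
....##...
...#.....
...#.#...
....#v...
.........
t=20: .........
.........
.........
....##...
...#.....
...#.#...
....#.>..
.........
t=21: .........
.........
.........
....##...
...#.....
...#.#...
....#.#..
......v..
t=22: .........
.........
.........
....##...
...#.....
...#.#...
....#.#..
.....<#..
t=23: .........
.........
.........
....##...
...#.....
...#.#...
....#^#..
.....##..
t=24: .........
.........
.........
....##...
...#.....
...#.#...
....##>..
.....##..
t=25: .........
.........
.........
....##...
...#.....
...#.#^..
....##...
.....##..

1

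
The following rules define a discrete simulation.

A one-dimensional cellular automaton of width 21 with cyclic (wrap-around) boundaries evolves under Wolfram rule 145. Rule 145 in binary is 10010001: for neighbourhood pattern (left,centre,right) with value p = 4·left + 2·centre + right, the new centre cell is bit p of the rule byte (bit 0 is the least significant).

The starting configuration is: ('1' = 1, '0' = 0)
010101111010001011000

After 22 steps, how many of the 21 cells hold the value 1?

8

0) 010101111010001011000
1) 000000110001100000111
2) 111110001100011110010
3) 011101100011001101000
4) 001000011000100000111
5) 100111000110011110010
6) 010010110001001101000
7) 001000001100100000111
8) 100111100010011110010
9) 010011011001001101000
10) 001000000100100000111
11) 100111110010011110010
12) 010011101001001101000
13) 001001000100100000111
14) 100100110010011110010
15) 010010001001001101000
16) 001001100100100000111
17) 100100010010011110010
18) 010011001001001101000
19) 001000100100100000111
20) 100110010010011110010
21) 010001001001001101000
22) 001100100100100000111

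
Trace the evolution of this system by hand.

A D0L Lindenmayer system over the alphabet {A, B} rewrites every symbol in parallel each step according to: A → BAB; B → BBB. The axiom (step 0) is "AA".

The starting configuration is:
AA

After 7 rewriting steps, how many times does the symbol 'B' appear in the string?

t=0: AA
t=1: BABBAB
t=2: BBBBABBBBBBBBABBBB
t=3: BBBBBBBBBBBBBABBBBBBBBBBBBBBBBBBBBBBBBBBABBBBBBBBBBBBB
t=4: BBBBBBBBBBBBBBBBBBBBBBBBBBBBBBBBBBBBBBBBABBBBBBBBBBBBBBBBB…BBBBBBBBBBBBBBBBBABBBBBBBBBBBBBBBBBBBBBBBBBBBBBBBBBBBBBBBB  (len 162)
t=5: BBBBBBBBBBBBBBBBBBBBBBBBBBBBBBBBBBBBBBBBBBBBBBBBBBBBBBBBBB…BBBBBBBBBBBBBBBBBBBBBBBBBBBBBBBBBBBBBBBBBBBBBBBBBBBBBBBBBB  (len 486)
t=6: BBBBBBBBBBBBBBBBBBBBBBBBBBBBBBBBBBBBBBBBBBBBBBBBBBBBBBBBBB…BBBBBBBBBBBBBBBBBBBBBBBBBBBBBBBBBBBBBBBBBBBBBBBBBBBBBBBBBB  (len 1458)
t=7: BBBBBBBBBBBBBBBBBBBBBBBBBBBBBBBBBBBBBBBBBBBBBBBBBBBBBBBBBB…BBBBBBBBBBBBBBBBBBBBBBBBBBBBBBBBBBBBBBBBBBBBBBBBBBBBBBBBBB  (len 4374)

4372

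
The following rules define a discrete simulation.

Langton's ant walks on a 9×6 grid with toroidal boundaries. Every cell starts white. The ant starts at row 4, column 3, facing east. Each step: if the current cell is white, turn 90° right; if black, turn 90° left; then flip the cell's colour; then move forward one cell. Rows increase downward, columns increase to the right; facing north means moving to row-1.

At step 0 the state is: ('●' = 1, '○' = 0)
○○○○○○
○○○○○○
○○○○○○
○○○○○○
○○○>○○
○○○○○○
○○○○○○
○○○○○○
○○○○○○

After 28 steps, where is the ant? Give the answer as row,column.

2,1

t=0: ○○○○○○
○○○○○○
○○○○○○
○○○○○○
○○○>○○
○○○○○○
○○○○○○
○○○○○○
○○○○○○
t=1: ○○○○○○
○○○○○○
○○○○○○
○○○○○○
○○○●○○
○○○v○○
○○○○○○
○○○○○○
○○○○○○
t=2: ○○○○○○
○○○○○○
○○○○○○
○○○○○○
○○○●○○
○○<●○○
○○○○○○
○○○○○○
○○○○○○
t=3: ○○○○○○
○○○○○○
○○○○○○
○○○○○○
○○^●○○
○○●●○○
○○○○○○
○○○○○○
○○○○○○
t=4: ○○○○○○
○○○○○○
○○○○○○
○○○○○○
○○●>○○
○○●●○○
○○○○○○
○○○○○○
○○○○○○
t=5: ○○○○○○
○○○○○○
○○○○○○
○○○^○○
○○●○○○
○○●●○○
○○○○○○
○○○○○○
○○○○○○
t=6: ○○○○○○
○○○○○○
○○○○○○
○○○●>○
○○●○○○
○○●●○○
○○○○○○
○○○○○○
○○○○○○
t=7: ○○○○○○
○○○○○○
○○○○○○
○○○●●○
○○●○v○
○○●●○○
○○○○○○
○○○○○○
○○○○○○
t=8: ○○○○○○
○○○○○○
○○○○○○
○○○●●○
○○●<●○
○○●●○○
○○○○○○
○○○○○○
○○○○○○
t=9: ○○○○○○
○○○○○○
○○○○○○
○○○^●○
○○●●●○
○○●●○○
○○○○○○
○○○○○○
○○○○○○
t=10: ○○○○○○
○○○○○○
○○○○○○
○○<○●○
○○●●●○
○○●●○○
○○○○○○
○○○○○○
○○○○○○
t=11: ○○○○○○
○○○○○○
○○^○○○
○○●○●○
○○●●●○
○○●●○○
○○○○○○
○○○○○○
○○○○○○
t=12: ○○○○○○
○○○○○○
○○●>○○
○○●○●○
○○●●●○
○○●●○○
○○○○○○
○○○○○○
○○○○○○
t=13: ○○○○○○
○○○○○○
○○●●○○
○○●v●○
○○●●●○
○○●●○○
○○○○○○
○○○○○○
○○○○○○
t=14: ○○○○○○
○○○○○○
○○●●○○
○○<●●○
○○●●●○
○○●●○○
○○○○○○
○○○○○○
○○○○○○
t=15: ○○○○○○
○○○○○○
○○●●○○
○○○●●○
○○v●●○
○○●●○○
○○○○○○
○○○○○○
○○○○○○
t=16: ○○○○○○
○○○○○○
○○●●○○
○○○●●○
○○○>●○
○○●●○○
○○○○○○
○○○○○○
○○○○○○
t=17: ○○○○○○
○○○○○○
○○●●○○
○○○^●○
○○○○●○
○○●●○○
○○○○○○
○○○○○○
○○○○○○
t=18: ○○○○○○
○○○○○○
○○●●○○
○○<○●○
○○○○●○
○○●●○○
○○○○○○
○○○○○○
○○○○○○
t=19: ○○○○○○
○○○○○○
○○^●○○
○○●○●○
○○○○●○
○○●●○○
○○○○○○
○○○○○○
○○○○○○
t=20: ○○○○○○
○○○○○○
○<○●○○
○○●○●○
○○○○●○
○○●●○○
○○○○○○
○○○○○○
○○○○○○
t=21: ○○○○○○
○^○○○○
○●○●○○
○○●○●○
○○○○●○
○○●●○○
○○○○○○
○○○○○○
○○○○○○
t=22: ○○○○○○
○●>○○○
○●○●○○
○○●○●○
○○○○●○
○○●●○○
○○○○○○
○○○○○○
○○○○○○
t=23: ○○○○○○
○●●○○○
○●v●○○
○○●○●○
○○○○●○
○○●●○○
○○○○○○
○○○○○○
○○○○○○
t=24: ○○○○○○
○●●○○○
○<●●○○
○○●○●○
○○○○●○
○○●●○○
○○○○○○
○○○○○○
○○○○○○
t=25: ○○○○○○
○●●○○○
○○●●○○
○v●○●○
○○○○●○
○○●●○○
○○○○○○
○○○○○○
○○○○○○
t=26: ○○○○○○
○●●○○○
○○●●○○
<●●○●○
○○○○●○
○○●●○○
○○○○○○
○○○○○○
○○○○○○
t=27: ○○○○○○
○●●○○○
^○●●○○
●●●○●○
○○○○●○
○○●●○○
○○○○○○
○○○○○○
○○○○○○
t=28: ○○○○○○
○●●○○○
●>●●○○
●●●○●○
○○○○●○
○○●●○○
○○○○○○
○○○○○○
○○○○○○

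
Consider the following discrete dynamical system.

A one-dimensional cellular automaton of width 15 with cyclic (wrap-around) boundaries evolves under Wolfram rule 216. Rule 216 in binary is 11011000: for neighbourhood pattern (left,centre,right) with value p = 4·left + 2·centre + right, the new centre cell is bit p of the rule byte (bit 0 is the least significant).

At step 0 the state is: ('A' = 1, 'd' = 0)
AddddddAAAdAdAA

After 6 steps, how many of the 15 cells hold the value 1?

gen 0: AddddddAAAdAdAA
gen 1: AAdddddAAAdddAA
gen 2: AAAddddAAAAddAA
gen 3: AAAAdddAAAAAdAA
gen 4: AAAAAddAAAAAdAA
gen 5: AAAAAAdAAAAAdAA
gen 6: AAAAAAdAAAAAdAA

13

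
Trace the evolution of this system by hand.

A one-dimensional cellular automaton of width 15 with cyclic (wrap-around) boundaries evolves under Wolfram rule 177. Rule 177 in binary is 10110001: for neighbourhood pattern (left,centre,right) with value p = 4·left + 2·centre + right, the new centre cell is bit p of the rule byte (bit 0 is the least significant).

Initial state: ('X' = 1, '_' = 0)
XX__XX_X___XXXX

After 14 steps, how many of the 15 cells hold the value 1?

t=0: XX__XX_X___XXXX
t=1: X_X___X_XX__XXX
t=2: _X_XX__X__X__XX
t=3: X_X__X__X__X___
t=4: _X_X__X__X__XX_
t=5: __X_X__X__X___X
t=6: X__X_X__X__XX__
t=7: _X__X_X__X___X_
t=8: __X__X_X__XX__X
t=9: X__X__X_X___X__
t=10: _X__X__X_XX__X_
t=11: __X__X__X__X__X
t=12: X__X__X__X__X__
t=13: _X__X__X__X__X_
t=14: __X__X__X__X__X

5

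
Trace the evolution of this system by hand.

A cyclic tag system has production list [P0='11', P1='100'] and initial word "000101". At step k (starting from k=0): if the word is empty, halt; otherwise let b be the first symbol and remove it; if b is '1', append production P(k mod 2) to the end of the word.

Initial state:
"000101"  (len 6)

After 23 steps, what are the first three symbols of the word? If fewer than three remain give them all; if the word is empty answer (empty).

110

0) "000101"  (len 6)
1) "00101"  (len 5)
2) "0101"  (len 4)
3) "101"  (len 3)
4) "01100"  (len 5)
5) "1100"  (len 4)
6) "100100"  (len 6)
7) "0010011"  (len 7)
8) "010011"  (len 6)
9) "10011"  (len 5)
10) "0011100"  (len 7)
11) "011100"  (len 6)
12) "11100"  (len 5)
13) "110011"  (len 6)
14) "10011100"  (len 8)
15) "001110011"  (len 9)
16) "01110011"  (len 8)
17) "1110011"  (len 7)
18) "110011100"  (len 9)
19) "1001110011"  (len 10)
20) "001110011100"  (len 12)
21) "01110011100"  (len 11)
22) "1110011100"  (len 10)
23) "11001110011"  (len 11)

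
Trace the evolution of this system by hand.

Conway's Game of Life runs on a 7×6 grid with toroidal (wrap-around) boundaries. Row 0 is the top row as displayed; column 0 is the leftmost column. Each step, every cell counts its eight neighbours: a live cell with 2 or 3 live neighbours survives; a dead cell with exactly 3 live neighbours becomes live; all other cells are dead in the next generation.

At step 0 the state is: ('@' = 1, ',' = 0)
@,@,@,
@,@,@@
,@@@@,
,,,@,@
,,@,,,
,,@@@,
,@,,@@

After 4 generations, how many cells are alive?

gen 0: @,@,@,
@,@,@@
,@@@@,
,,,@,@
,,@,,,
,,@@@,
,@,,@@
gen 1: ,,@,,,
@,,,,,
,@,,,,
,@,,,,
,,@,,,
,@@,@@
@@,,,,
gen 2: @,,,,,
,@,,,,
@@,,,,
,@@,,,
@,@@,,
,,@@,@
@,,@,@
gen 3: @@,,,@
,@,,,,
@,,,,,
,,,@,,
@,,,@,
,,,,,@
@@@@,@
gen 4: ,,,,@@
,@,,,@
,,,,,,
,,,,,@
,,,,@@
,,@@,,
,,@,,,

10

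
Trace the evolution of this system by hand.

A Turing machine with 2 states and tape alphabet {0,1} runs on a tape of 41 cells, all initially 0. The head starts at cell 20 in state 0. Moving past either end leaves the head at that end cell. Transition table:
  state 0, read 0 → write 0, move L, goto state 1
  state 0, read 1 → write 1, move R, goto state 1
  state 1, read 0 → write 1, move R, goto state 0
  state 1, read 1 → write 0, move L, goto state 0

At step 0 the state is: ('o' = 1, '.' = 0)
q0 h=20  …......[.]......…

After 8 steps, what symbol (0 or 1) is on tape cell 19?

0

k=0  q0 h=20  …......[.]......…
k=1  q1 h=19  …......[.]......…
k=2  q0 h=20  ….....o[.]......…
k=3  q1 h=19  …......[o]......…
k=4  q0 h=18  …......[.]......…
k=5  q1 h=17  …......[.]......…
k=6  q0 h=18  ….....o[.]......…
k=7  q1 h=17  …......[o]......…
k=8  q0 h=16  …......[.]......…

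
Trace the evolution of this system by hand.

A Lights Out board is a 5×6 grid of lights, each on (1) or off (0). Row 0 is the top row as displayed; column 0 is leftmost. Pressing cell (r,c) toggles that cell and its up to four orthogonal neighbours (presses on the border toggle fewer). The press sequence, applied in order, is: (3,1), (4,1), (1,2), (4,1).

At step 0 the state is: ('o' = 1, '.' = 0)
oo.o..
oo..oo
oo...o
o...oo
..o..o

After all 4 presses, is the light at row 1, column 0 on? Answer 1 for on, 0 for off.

1

k=0  oo.o..
oo..oo
oo...o
o...oo
..o..o
k=1  oo.o..
oo..oo
o....o
.oo.oo
.oo..o
k=2  oo.o..
oo..oo
o....o
..o.oo
o....o
k=3  oooo..
o.oooo
o.o..o
..o.oo
o....o
k=4  oooo..
o.oooo
o.o..o
.oo.oo
.oo..o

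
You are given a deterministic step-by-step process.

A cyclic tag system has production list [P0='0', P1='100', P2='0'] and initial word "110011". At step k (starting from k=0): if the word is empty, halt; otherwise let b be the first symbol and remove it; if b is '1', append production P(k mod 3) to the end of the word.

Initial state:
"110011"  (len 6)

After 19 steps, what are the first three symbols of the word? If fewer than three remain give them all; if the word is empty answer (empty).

000

[0] "110011"  (len 6)
[1] "100110"  (len 6)
[2] "00110100"  (len 8)
[3] "0110100"  (len 7)
[4] "110100"  (len 6)
[5] "10100100"  (len 8)
[6] "01001000"  (len 8)
[7] "1001000"  (len 7)
[8] "001000100"  (len 9)
[9] "01000100"  (len 8)
[10] "1000100"  (len 7)
[11] "000100100"  (len 9)
[12] "00100100"  (len 8)
[13] "0100100"  (len 7)
[14] "100100"  (len 6)
[15] "001000"  (len 6)
[16] "01000"  (len 5)
[17] "1000"  (len 4)
[18] "0000"  (len 4)
[19] "000"  (len 3)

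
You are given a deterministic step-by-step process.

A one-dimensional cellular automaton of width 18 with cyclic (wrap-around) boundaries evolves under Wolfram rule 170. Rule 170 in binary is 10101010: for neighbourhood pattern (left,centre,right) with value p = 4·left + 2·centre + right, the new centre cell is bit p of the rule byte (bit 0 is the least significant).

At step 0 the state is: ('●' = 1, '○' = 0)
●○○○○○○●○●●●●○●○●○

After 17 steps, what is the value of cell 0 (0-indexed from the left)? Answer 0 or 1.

gen 0: ●○○○○○○●○●●●●○●○●○
gen 1: ○○○○○○●○●●●●○●○●○●
gen 2: ○○○○○●○●●●●○●○●○●○
gen 3: ○○○○●○●●●●○●○●○●○○
gen 4: ○○○●○●●●●○●○●○●○○○
gen 5: ○○●○●●●●○●○●○●○○○○
gen 6: ○●○●●●●○●○●○●○○○○○
gen 7: ●○●●●●○●○●○●○○○○○○
gen 8: ○●●●●○●○●○●○○○○○○●
gen 9: ●●●●○●○●○●○○○○○○●○
gen 10: ●●●○●○●○●○○○○○○●○●
gen 11: ●●○●○●○●○○○○○○●○●●
gen 12: ●○●○●○●○○○○○○●○●●●
gen 13: ○●○●○●○○○○○○●○●●●●
gen 14: ●○●○●○○○○○○●○●●●●○
gen 15: ○●○●○○○○○○●○●●●●○●
gen 16: ●○●○○○○○○●○●●●●○●○
gen 17: ○●○○○○○○●○●●●●○●○●

0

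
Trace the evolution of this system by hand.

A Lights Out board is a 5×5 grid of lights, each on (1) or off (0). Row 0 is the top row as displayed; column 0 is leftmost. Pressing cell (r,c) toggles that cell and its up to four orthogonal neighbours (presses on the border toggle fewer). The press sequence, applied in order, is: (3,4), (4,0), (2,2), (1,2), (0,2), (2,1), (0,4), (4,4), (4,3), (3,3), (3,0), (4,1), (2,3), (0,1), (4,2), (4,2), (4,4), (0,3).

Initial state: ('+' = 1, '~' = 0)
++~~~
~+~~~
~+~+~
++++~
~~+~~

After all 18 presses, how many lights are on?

t=0: ++~~~
~+~~~
~+~+~
++++~
~~+~~
t=1: ++~~~
~+~~~
~+~++
+++~+
~~+~+
t=2: ++~~~
~+~~~
~+~++
~++~+
+++~+
t=3: ++~~~
~++~~
~~+~+
~+~~+
+++~+
t=4: +++~~
~~~+~
~~~~+
~+~~+
+++~+
t=5: +~~+~
~~++~
~~~~+
~+~~+
+++~+
t=6: +~~+~
~+++~
+++~+
~~~~+
+++~+
t=7: +~~~+
~++++
+++~+
~~~~+
+++~+
t=8: +~~~+
~++++
+++~+
~~~~~
++++~
t=9: +~~~+
~++++
+++~+
~~~+~
++~~+
t=10: +~~~+
~++++
+++++
~~+~+
++~++
t=11: +~~~+
~++++
~++++
+++~+
~+~++
t=12: +~~~+
~++++
~++++
+~+~+
+~+++
t=13: +~~~+
~++~+
~+~~~
+~+++
+~+++
t=14: ~++~+
~~+~+
~+~~~
+~+++
+~+++
t=15: ~++~+
~~+~+
~+~~~
+~~++
++~~+
t=16: ~++~+
~~+~+
~+~~~
+~+++
+~+++
t=17: ~++~+
~~+~+
~+~~~
+~++~
+~+~~
t=18: ~+~+~
~~+++
~+~~~
+~++~
+~+~~

11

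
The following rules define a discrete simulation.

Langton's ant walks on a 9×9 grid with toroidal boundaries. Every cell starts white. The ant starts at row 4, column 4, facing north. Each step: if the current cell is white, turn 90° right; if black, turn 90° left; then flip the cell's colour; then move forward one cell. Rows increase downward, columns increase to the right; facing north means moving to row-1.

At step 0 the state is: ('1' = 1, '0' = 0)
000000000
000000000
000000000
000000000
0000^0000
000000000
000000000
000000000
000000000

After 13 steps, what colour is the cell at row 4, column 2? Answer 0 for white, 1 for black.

1

0) 000000000
000000000
000000000
000000000
0000^0000
000000000
000000000
000000000
000000000
1) 000000000
000000000
000000000
000000000
00001>000
000000000
000000000
000000000
000000000
2) 000000000
000000000
000000000
000000000
000011000
00000v000
000000000
000000000
000000000
3) 000000000
000000000
000000000
000000000
000011000
0000<1000
000000000
000000000
000000000
4) 000000000
000000000
000000000
000000000
0000^1000
000011000
000000000
000000000
000000000
5) 000000000
000000000
000000000
000000000
000<01000
000011000
000000000
000000000
000000000
6) 000000000
000000000
000000000
000^00000
000101000
000011000
000000000
000000000
000000000
7) 000000000
000000000
000000000
0001>0000
000101000
000011000
000000000
000000000
000000000
8) 000000000
000000000
000000000
000110000
0001v1000
000011000
000000000
000000000
000000000
9) 000000000
000000000
000000000
000110000
000<11000
000011000
000000000
000000000
000000000
10) 000000000
000000000
000000000
000110000
000011000
000v11000
000000000
000000000
000000000
11) 000000000
000000000
000000000
000110000
000011000
00<111000
000000000
000000000
000000000
12) 000000000
000000000
000000000
000110000
00^011000
001111000
000000000
000000000
000000000
13) 000000000
000000000
000000000
000110000
001>11000
001111000
000000000
000000000
000000000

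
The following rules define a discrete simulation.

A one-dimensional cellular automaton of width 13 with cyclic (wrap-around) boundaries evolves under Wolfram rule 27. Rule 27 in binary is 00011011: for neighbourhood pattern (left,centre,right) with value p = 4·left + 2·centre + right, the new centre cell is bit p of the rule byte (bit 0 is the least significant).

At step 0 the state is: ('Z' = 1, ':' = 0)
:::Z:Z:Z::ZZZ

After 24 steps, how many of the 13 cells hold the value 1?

9

[0] :::Z:Z:Z::ZZZ
[1] ZZZ:::::ZZZ::
[2] Z::ZZZZZZ::ZZ
[3] :ZZZ:::::ZZZ:
[4] ZZ::ZZZZZZ::Z
[5] ::ZZZ:::::ZZZ
[6] ZZZ::ZZZZZZ::
[7] Z::ZZZ:::::ZZ
[8] :ZZZ::ZZZZZZ:
[9] ZZ::ZZZ:::::Z
[10] ::ZZZ::ZZZZZZ
[11] ZZZ::ZZZ:::::
[12] Z::ZZZ::ZZZZZ
[13] :ZZZ::ZZZ::::
[14] ZZ::ZZZ::ZZZZ
[15] ::ZZZ::ZZZ:::
[16] ZZZ::ZZZ::ZZZ
[17] :::ZZZ::ZZZ::
[18] ZZZZ::ZZZ::ZZ
[19] ::::ZZZ::ZZZ:
[20] ZZZZZ::ZZZ::Z
[21] :::::ZZZ::ZZZ
[22] ZZZZZZ::ZZZ::
[23] Z:::::ZZZ::ZZ
[24] :ZZZZZZ::ZZZ:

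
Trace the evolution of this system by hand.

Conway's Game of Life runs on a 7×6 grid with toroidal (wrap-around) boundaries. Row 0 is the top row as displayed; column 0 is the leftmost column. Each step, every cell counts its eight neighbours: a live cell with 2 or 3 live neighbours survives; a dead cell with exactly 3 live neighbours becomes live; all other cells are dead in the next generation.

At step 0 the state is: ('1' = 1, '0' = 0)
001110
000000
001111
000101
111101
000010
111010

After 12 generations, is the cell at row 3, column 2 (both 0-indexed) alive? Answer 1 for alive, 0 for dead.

1

gen 0: 001110
000000
001111
000101
111101
000010
111010
gen 1: 001011
000001
001101
000000
111101
000010
011010
gen 2: 111011
101001
000010
000001
111111
000010
011010
gen 3: 000010
001000
100010
011000
111100
000000
001010
gen 4: 000000
000101
001100
000001
100100
000000
000100
gen 5: 000010
001110
001100
001110
000000
000000
000000
gen 6: 000010
001010
010000
001010
000100
000000
000000
gen 7: 000100
000100
011000
001100
000100
000000
000000
gen 8: 000000
000100
010000
010100
001100
000000
000000
gen 9: 000000
000000
000000
010100
001100
000000
000000
gen 10: 000000
000000
000000
000100
001100
000000
000000
gen 11: 000000
000000
000000
001100
001100
000000
000000
gen 12: 000000
000000
000000
001100
001100
000000
000000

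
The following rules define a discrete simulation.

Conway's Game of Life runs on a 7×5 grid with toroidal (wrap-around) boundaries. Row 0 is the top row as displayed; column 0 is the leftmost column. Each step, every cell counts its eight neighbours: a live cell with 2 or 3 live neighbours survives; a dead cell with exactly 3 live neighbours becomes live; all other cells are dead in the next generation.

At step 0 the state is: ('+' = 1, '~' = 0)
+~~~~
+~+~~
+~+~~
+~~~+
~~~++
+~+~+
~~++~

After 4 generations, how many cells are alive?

21

[0] +~~~~
+~+~~
+~+~~
+~~~+
~~~++
+~+~+
~~++~
[1] ~~+++
+~~~+
+~~+~
++~~~
~+~~~
+++~~
+~++~
[2] ~~+~~
+++~~
~~~~~
+++~+
~~~~~
+~~++
+~~~~
[3] +~+~~
~++~~
~~~++
++~~~
~~+~~
+~~~+
++~+~
[4] +~~++
+++~+
~~~++
+++++
~~~~+
+~+++
~~++~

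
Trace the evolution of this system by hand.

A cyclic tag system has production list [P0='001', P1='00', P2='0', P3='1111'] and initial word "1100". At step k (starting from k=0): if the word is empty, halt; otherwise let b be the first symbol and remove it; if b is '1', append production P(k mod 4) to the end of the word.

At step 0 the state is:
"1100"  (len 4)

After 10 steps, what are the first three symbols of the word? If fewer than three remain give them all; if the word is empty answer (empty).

0) "1100"  (len 4)
1) "100001"  (len 6)
2) "0000100"  (len 7)
3) "000100"  (len 6)
4) "00100"  (len 5)
5) "0100"  (len 4)
6) "100"  (len 3)
7) "000"  (len 3)
8) "00"  (len 2)
9) "0"  (len 1)
10) (halted — word empty)

(empty)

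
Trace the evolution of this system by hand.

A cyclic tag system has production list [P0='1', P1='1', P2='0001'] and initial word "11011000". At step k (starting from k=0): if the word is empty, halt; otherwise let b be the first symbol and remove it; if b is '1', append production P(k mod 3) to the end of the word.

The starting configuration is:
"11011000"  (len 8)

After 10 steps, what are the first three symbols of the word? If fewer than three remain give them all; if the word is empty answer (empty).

110

t=0: "11011000"  (len 8)
t=1: "10110001"  (len 8)
t=2: "01100011"  (len 8)
t=3: "1100011"  (len 7)
t=4: "1000111"  (len 7)
t=5: "0001111"  (len 7)
t=6: "001111"  (len 6)
t=7: "01111"  (len 5)
t=8: "1111"  (len 4)
t=9: "1110001"  (len 7)
t=10: "1100011"  (len 7)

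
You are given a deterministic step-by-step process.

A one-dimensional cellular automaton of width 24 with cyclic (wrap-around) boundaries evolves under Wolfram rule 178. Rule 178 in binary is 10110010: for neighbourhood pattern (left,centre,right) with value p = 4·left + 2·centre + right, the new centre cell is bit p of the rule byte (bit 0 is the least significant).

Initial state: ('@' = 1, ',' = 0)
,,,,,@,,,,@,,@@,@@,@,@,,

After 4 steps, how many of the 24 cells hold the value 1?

13

0) ,,,,,@,,,,@,,@@,@@,@,@,,
1) ,,,,@,@,,@,@@,,@,,@,@,@,
2) ,,,@,@,@@,@,,@@,@@,@,@,@
3) @,@,@,@,,@,@@,,@,,@,@,@,
4) ,@,@,@,@@,@,,@@,@@,@,@,@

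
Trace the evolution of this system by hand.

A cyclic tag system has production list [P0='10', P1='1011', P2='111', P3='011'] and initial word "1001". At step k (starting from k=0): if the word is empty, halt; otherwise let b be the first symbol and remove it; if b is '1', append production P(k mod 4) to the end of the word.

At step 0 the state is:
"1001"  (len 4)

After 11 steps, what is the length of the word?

0) "1001"  (len 4)
1) "00110"  (len 5)
2) "0110"  (len 4)
3) "110"  (len 3)
4) "10011"  (len 5)
5) "001110"  (len 6)
6) "01110"  (len 5)
7) "1110"  (len 4)
8) "110011"  (len 6)
9) "1001110"  (len 7)
10) "0011101011"  (len 10)
11) "011101011"  (len 9)

9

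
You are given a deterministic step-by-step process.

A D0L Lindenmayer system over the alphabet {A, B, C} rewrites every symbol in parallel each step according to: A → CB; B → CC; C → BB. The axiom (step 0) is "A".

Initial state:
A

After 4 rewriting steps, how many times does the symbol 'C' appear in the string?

t=0: A
t=1: CB
t=2: BBCC
t=3: CCCCBBBB
t=4: BBBBBBBBCCCCCCCC

8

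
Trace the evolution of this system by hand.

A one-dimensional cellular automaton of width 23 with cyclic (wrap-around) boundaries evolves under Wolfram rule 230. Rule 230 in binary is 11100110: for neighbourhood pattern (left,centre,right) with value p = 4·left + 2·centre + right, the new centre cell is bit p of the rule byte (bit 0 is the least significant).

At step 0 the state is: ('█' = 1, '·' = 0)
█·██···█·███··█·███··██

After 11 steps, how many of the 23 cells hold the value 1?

18

0) █·██···█·███··█·███··██
1) ██·█··███·██·███·██·█·█
2) ████·█·███·██·███·████·
3) ·██████·███·██·███·████
4) █·██████·███·██·███·███
5) ██·██████·███·██·███·██
6) ███·██████·███·██·███·█
7) ████·██████·███·██·███·
8) ·████·██████·███·██·███
9) █·████·██████·███·██·██
10) ██·████·██████·███·██·█
11) ███·████·██████·███·██·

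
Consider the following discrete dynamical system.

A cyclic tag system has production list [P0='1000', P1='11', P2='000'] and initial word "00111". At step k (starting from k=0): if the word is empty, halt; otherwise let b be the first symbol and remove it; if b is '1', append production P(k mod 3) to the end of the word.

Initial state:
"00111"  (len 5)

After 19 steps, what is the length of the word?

7

gen 0: "00111"  (len 5)
gen 1: "0111"  (len 4)
gen 2: "111"  (len 3)
gen 3: "11000"  (len 5)
gen 4: "10001000"  (len 8)
gen 5: "000100011"  (len 9)
gen 6: "00100011"  (len 8)
gen 7: "0100011"  (len 7)
gen 8: "100011"  (len 6)
gen 9: "00011000"  (len 8)
gen 10: "0011000"  (len 7)
gen 11: "011000"  (len 6)
gen 12: "11000"  (len 5)
gen 13: "10001000"  (len 8)
gen 14: "000100011"  (len 9)
gen 15: "00100011"  (len 8)
gen 16: "0100011"  (len 7)
gen 17: "100011"  (len 6)
gen 18: "00011000"  (len 8)
gen 19: "0011000"  (len 7)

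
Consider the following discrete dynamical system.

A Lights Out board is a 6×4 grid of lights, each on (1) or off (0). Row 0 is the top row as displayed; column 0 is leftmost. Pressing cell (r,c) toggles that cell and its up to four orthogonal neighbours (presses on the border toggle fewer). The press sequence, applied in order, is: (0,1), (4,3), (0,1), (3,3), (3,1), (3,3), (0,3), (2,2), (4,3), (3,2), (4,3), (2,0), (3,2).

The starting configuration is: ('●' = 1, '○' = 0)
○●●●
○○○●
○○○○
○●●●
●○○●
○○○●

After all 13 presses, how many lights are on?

11

k=0  ○●●●
○○○●
○○○○
○●●●
●○○●
○○○●
k=1  ●○○●
○●○●
○○○○
○●●●
●○○●
○○○●
k=2  ●○○●
○●○●
○○○○
○●●○
●○●○
○○○○
k=3  ○●●●
○○○●
○○○○
○●●○
●○●○
○○○○
k=4  ○●●●
○○○●
○○○●
○●○●
●○●●
○○○○
k=5  ○●●●
○○○●
○●○●
●○●●
●●●●
○○○○
k=6  ○●●●
○○○●
○●○○
●○○○
●●●○
○○○○
k=7  ○●○○
○○○○
○●○○
●○○○
●●●○
○○○○
k=8  ○●○○
○○●○
○○●●
●○●○
●●●○
○○○○
k=9  ○●○○
○○●○
○○●●
●○●●
●●○●
○○○●
k=10  ○●○○
○○●○
○○○●
●●○○
●●●●
○○○●
k=11  ○●○○
○○●○
○○○●
●●○●
●●○○
○○○○
k=12  ○●○○
●○●○
●●○●
○●○●
●●○○
○○○○
k=13  ○●○○
●○●○
●●●●
○○●○
●●●○
○○○○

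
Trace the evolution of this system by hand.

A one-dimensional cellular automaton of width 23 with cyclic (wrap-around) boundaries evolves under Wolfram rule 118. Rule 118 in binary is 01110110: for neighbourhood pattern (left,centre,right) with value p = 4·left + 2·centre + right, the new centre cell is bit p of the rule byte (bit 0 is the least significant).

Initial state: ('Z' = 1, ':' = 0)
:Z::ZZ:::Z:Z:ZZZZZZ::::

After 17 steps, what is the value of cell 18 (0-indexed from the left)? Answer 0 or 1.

0) :Z::ZZ:::Z:Z:ZZZZZZ::::
1) ZZZZ:ZZ:ZZZZZ:::::ZZ:::
2) :::ZZ:ZZ::::ZZ:::Z:ZZ:Z
3) Z:Z:ZZ:ZZ::Z:ZZ:ZZZ:ZZZ
4) ZZZZ:ZZ:ZZZZZ:ZZ::ZZ:::
5) :::ZZ:ZZ::::ZZ:ZZZ:ZZ:Z
6) Z:Z:ZZ:ZZ::Z:ZZ::ZZ:ZZZ
7) ZZZZ:ZZ:ZZZZZ:ZZZ:ZZ:::
8) :::ZZ:ZZ::::ZZ::ZZ:ZZ:Z
9) Z:Z:ZZ:ZZ::Z:ZZZ:ZZ:ZZZ
10) ZZZZ:ZZ:ZZZZZ::ZZ:ZZ:::
11) :::ZZ:ZZ::::ZZZ:ZZ:ZZ:Z
12) Z:Z:ZZ:ZZ::Z::ZZ:ZZ:ZZZ
13) ZZZZ:ZZ:ZZZZZZ:ZZ:ZZ:::
14) :::ZZ:ZZ:::::ZZ:ZZ:ZZ:Z
15) Z:Z:ZZ:ZZ:::Z:ZZ:ZZ:ZZZ
16) ZZZZ:ZZ:ZZ:ZZZ:ZZ:ZZ:::
17) :::ZZ:ZZ:ZZ::ZZ:ZZ:ZZ:Z

0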